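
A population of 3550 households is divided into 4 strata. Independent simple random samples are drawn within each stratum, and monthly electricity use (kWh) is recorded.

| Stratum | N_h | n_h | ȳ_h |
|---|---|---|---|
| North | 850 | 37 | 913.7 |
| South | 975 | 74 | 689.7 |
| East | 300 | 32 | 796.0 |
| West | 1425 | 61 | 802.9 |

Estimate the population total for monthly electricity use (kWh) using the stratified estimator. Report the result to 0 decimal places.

τ̂_st ≈ 2832035

τ̂_st = Σ N_h ȳ_h = 850·913.7 + 975·689.7 + 300·796.0 + 1425·802.9 = 2832035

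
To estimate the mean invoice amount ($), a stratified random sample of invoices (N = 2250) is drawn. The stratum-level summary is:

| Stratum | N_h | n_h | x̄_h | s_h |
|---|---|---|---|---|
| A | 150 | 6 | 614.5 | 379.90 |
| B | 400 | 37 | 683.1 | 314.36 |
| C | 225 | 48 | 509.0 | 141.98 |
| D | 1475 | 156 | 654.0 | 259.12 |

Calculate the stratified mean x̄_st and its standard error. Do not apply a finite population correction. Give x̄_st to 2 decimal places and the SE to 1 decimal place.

x̄_st = Σ W_h x̄_h = (150·614.5 + 400·683.1 + 225·509.0 + 1475·654.0)/2250 = 642.04000
V̂(x̄_st) = Σ W_h² s_h²/n_h, with W_h = N_h/N and N = 2250:
  stratum A: (150/2250)²·379.90²/6 = 106.907
  stratum B: (400/2250)²·314.36²/37 = 84.4127
  stratum C: (225/2250)²·141.98²/48 = 4.19965
  stratum D: (1475/2250)²·259.12²/156 = 184.968
V̂(x̄_st) = 380.487
SE(x̄_st) = √380.487 = 19.5061

x̄_st ≈ 642.04, SE ≈ 19.5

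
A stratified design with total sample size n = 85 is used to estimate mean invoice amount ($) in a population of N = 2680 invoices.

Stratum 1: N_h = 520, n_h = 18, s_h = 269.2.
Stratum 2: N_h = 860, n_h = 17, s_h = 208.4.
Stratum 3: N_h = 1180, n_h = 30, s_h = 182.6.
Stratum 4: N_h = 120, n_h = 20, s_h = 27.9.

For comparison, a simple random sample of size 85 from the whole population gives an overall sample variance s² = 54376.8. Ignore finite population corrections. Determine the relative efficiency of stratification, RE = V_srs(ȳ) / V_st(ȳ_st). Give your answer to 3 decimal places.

RE ≈ 1.015

V̂(ȳ_st) = Σ W_h² s_h²/n_h, with W_h = N_h/N and N = 2680:
  stratum 1: (520/2680)²·269.2²/18 = 151.571
  stratum 2: (860/2680)²·208.4²/17 = 263.072
  stratum 3: (1180/2680)²·182.6²/30 = 215.464
  stratum 4: (120/2680)²·27.9²/20 = 0.0780317
V_st = 630.184
V_srs = s²/n = 54376.8/85 = 639.727
Relative efficiency = V_srs / V_st = 639.727/630.184 = 1.0151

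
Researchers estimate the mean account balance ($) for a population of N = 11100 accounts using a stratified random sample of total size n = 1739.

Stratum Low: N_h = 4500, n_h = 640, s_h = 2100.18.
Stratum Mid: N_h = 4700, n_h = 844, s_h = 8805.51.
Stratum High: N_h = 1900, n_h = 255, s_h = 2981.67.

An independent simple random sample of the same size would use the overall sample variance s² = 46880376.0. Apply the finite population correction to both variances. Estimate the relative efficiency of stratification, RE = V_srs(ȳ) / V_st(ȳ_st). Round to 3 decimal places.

V̂(ȳ_st) = Σ W_h² (1 − n_h/N_h) s_h²/n_h, with W_h = N_h/N and N = 11100:
  stratum Low: (4500/11100)²·(1 − 640/4500)·2100.18²/640 = 971.599
  stratum Mid: (4700/11100)²·(1 − 844/4700)·8805.51²/844 = 13513.1
  stratum High: (1900/11100)²·(1 − 255/1900)·2981.67²/255 = 884.408
V_st = 15369.1
V_srs = (1 − 1739/11100)·46880376.0/1739 = 22734.8
Relative efficiency = V_srs / V_st = 22734.8/15369.1 = 1.4793

RE ≈ 1.479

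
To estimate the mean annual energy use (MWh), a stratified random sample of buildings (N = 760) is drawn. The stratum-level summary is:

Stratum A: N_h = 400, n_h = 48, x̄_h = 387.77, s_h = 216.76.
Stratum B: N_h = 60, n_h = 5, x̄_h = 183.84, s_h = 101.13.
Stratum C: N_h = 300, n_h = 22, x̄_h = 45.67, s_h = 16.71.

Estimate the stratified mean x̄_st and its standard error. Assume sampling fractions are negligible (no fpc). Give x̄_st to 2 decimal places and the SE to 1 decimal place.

x̄_st = Σ W_h x̄_h = (400·387.77 + 60·183.84 + 300·45.67)/760 = 236.63079
V̂(x̄_st) = Σ W_h² s_h²/n_h, with W_h = N_h/N and N = 760:
  stratum A: (400/760)²·216.76²/48 = 271.15
  stratum B: (60/760)²·101.13²/5 = 12.7487
  stratum C: (300/760)²·16.71²/22 = 1.97763
V̂(x̄_st) = 285.876
SE(x̄_st) = √285.876 = 16.9079

x̄_st ≈ 236.63, SE ≈ 16.9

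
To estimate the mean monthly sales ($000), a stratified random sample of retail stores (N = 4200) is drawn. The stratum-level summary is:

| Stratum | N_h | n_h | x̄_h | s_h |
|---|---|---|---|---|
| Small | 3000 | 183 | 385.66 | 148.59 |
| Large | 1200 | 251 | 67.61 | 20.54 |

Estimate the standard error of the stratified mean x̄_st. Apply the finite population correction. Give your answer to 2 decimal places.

V̂(x̄_st) = Σ W_h² (1 − n_h/N_h) s_h²/n_h, with W_h = N_h/N and N = 4200:
  stratum Small: (3000/4200)²·(1 − 183/3000)·148.59²/183 = 57.8013
  stratum Large: (1200/4200)²·(1 − 251/1200)·20.54²/251 = 0.108512
V̂(x̄_st) = 57.9098
SE(x̄_st) = √57.9098 = 7.60985

SE(x̄_st) ≈ 7.61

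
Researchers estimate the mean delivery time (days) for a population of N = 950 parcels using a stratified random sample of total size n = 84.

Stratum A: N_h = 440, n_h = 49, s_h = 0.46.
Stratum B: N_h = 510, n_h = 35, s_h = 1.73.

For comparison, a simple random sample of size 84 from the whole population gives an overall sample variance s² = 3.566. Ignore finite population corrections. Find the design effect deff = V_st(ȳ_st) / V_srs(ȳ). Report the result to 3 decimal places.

V̂(ȳ_st) = Σ W_h² s_h²/n_h, with W_h = N_h/N and N = 950:
  stratum A: (440/950)²·0.46²/49 = 0.000926356
  stratum B: (510/950)²·1.73²/35 = 0.0246443
V_st = 0.0255707
V_srs = s²/n = 3.566/84 = 0.0424524
deff = V_st / V_srs = 0.0255707/0.0424524 = 0.6023

deff ≈ 0.602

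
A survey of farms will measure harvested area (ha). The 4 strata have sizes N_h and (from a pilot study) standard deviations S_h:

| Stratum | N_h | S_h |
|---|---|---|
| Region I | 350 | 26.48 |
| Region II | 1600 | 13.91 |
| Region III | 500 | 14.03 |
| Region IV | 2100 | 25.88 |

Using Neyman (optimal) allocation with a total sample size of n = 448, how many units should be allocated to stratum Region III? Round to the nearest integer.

Neyman allocation: n_h = n · N_h S_h / Σ N_i S_i, with n = 448.
  stratum Region I: N_h·S_h = 350·26.48 = 9268.00
  stratum Region II: N_h·S_h = 1600·13.91 = 22256.00
  stratum Region III: N_h·S_h = 500·14.03 = 7015.00
  stratum Region IV: N_h·S_h = 2100·25.88 = 54348.00
Σ N_h S_h = 92887.00
n for stratum Region III = 448·7015.00/92887.00 = 33.834 → 34

34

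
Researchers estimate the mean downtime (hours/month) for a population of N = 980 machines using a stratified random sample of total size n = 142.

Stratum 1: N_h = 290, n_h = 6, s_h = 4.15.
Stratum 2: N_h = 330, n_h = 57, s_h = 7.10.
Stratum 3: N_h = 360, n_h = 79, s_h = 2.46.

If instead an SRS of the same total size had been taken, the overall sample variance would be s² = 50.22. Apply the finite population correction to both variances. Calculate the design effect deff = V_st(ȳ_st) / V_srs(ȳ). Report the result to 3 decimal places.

deff ≈ 1.115

V̂(ȳ_st) = Σ W_h² (1 − n_h/N_h) s_h²/n_h, with W_h = N_h/N and N = 980:
  stratum 1: (290/980)²·(1 − 6/290)·4.15²/6 = 0.246155
  stratum 2: (330/980)²·(1 − 57/330)·7.10²/57 = 0.0829595
  stratum 3: (360/980)²·(1 − 79/360)·2.46²/79 = 0.00806863
V_st = 0.337183
V_srs = (1 − 142/980)·50.22/142 = 0.302417
deff = V_st / V_srs = 0.337183/0.302417 = 1.1150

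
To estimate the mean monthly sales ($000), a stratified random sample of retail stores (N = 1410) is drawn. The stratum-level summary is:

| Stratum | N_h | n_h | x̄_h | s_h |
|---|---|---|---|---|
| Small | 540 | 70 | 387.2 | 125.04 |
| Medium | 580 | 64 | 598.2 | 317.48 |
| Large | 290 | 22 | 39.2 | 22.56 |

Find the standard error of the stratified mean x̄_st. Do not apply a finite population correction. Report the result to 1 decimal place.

V̂(x̄_st) = Σ W_h² s_h²/n_h, with W_h = N_h/N and N = 1410:
  stratum Small: (540/1410)²·125.04²/70 = 32.7604
  stratum Medium: (580/1410)²·317.48²/64 = 266.484
  stratum Large: (290/1410)²·22.56²/22 = 0.978618
V̂(x̄_st) = 300.223
SE(x̄_st) = √300.223 = 17.3269

SE(x̄_st) ≈ 17.3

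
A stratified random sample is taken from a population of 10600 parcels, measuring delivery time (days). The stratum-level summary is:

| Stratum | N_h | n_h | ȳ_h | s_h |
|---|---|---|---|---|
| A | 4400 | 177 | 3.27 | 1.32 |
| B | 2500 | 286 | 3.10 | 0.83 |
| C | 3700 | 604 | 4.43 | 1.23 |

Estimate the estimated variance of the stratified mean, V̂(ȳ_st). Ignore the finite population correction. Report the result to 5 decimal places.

V̂(ȳ_st) = Σ W_h² s_h²/n_h, with W_h = N_h/N and N = 10600:
  stratum A: (4400/10600)²·1.32²/177 = 0.00169617
  stratum B: (2500/10600)²·0.83²/286 = 0.000133986
  stratum C: (3700/10600)²·1.23²/604 = 0.000305186
V̂(ȳ_st) = 0.00213534

V̂(ȳ_st) ≈ 0.00214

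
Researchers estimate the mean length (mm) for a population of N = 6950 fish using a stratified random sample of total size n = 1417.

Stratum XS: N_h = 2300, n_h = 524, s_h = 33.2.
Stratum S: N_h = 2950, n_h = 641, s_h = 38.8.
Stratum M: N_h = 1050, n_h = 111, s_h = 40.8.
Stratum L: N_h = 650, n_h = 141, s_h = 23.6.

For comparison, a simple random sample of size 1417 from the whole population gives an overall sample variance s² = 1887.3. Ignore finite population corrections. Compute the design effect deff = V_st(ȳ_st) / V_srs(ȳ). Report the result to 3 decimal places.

deff ≈ 0.774

V̂(ȳ_st) = Σ W_h² s_h²/n_h, with W_h = N_h/N and N = 6950:
  stratum XS: (2300/6950)²·33.2²/524 = 0.230373
  stratum S: (2950/6950)²·38.8²/641 = 0.423136
  stratum M: (1050/6950)²·40.8²/111 = 0.3423
  stratum L: (650/6950)²·23.6²/141 = 0.0345511
V_st = 1.03036
V_srs = s²/n = 1887.3/1417 = 1.3319
deff = V_st / V_srs = 1.03036/1.3319 = 0.7736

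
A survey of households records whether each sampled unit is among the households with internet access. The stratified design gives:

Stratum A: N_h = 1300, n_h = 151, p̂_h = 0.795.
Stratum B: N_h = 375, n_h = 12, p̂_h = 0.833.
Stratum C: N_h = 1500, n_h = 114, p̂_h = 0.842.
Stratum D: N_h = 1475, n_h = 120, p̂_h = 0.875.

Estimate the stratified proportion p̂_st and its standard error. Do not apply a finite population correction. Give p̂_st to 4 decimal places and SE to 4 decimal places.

N = 4650; stratum weights W_h = N_h/N.
p̂_st = Σ W_h p̂_h = (1300·0.795 + 375·0.833 + 1500·0.842 + 1475·0.875)/4650 = 0.83860
V̂(p̂_st) = Σ W_h² p̂_h(1−p̂_h)/(n_h−1):
  stratum A: (1300/4650)²·0.795·0.205/150 = 8.49201e-05
  stratum B: (375/4650)²·0.833·0.167/11 = 8.2248e-05
  stratum C: (1500/4650)²·0.842·0.158/113 = 0.000122509
  stratum D: (1475/4650)²·0.875·0.125/119 = 9.24803e-05
V̂(p̂_st) = 0.000382157; SE = √V̂ = 0.0195488

p̂_st ≈ 0.8386, SE ≈ 0.0195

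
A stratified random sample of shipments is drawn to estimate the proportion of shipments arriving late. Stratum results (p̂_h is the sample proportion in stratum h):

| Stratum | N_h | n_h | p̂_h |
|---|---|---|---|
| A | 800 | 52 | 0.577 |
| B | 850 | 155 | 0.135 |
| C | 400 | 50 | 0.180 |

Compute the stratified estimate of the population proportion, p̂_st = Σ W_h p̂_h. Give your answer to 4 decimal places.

N = 2050; stratum weights W_h = N_h/N.
p̂_st = Σ W_h p̂_h = (800·0.577 + 850·0.135 + 400·0.180)/2050 = 0.31627

p̂_st ≈ 0.3163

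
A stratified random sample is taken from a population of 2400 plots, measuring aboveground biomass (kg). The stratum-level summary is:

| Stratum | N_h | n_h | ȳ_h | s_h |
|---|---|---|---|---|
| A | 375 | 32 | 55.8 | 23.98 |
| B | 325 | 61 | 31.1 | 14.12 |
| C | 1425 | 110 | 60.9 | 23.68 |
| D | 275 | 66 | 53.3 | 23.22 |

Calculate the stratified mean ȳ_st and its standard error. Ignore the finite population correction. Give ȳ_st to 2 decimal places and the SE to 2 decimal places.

ȳ_st = Σ W_h ȳ_h = (375·55.8 + 325·31.1 + 1425·60.9 + 275·53.3)/2400 = 55.19687
V̂(ȳ_st) = Σ W_h² s_h²/n_h, with W_h = N_h/N and N = 2400:
  stratum A: (375/2400)²·23.98²/32 = 0.438721
  stratum B: (325/2400)²·14.12²/61 = 0.0599355
  stratum C: (1425/2400)²·23.68²/110 = 1.79712
  stratum D: (275/2400)²·23.22²/66 = 0.107256
V̂(ȳ_st) = 2.40304
SE(ȳ_st) = √2.40304 = 1.55017

ȳ_st ≈ 55.20, SE ≈ 1.55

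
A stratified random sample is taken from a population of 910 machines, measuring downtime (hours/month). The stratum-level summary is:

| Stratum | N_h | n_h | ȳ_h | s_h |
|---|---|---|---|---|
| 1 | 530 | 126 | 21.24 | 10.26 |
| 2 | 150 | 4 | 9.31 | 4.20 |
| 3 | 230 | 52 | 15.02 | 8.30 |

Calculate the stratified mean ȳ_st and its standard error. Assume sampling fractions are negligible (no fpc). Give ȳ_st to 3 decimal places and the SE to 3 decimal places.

ȳ_st = Σ W_h ȳ_h = (530·21.24 + 150·9.31 + 230·15.02)/910 = 17.70143
V̂(ȳ_st) = Σ W_h² s_h²/n_h, with W_h = N_h/N and N = 910:
  stratum 1: (530/910)²·10.26²/126 = 0.283396
  stratum 2: (150/910)²·4.20²/4 = 0.119822
  stratum 3: (230/910)²·8.30²/52 = 0.0846303
V̂(ȳ_st) = 0.487848
SE(ȳ_st) = √0.487848 = 0.698461

ȳ_st ≈ 17.701, SE ≈ 0.698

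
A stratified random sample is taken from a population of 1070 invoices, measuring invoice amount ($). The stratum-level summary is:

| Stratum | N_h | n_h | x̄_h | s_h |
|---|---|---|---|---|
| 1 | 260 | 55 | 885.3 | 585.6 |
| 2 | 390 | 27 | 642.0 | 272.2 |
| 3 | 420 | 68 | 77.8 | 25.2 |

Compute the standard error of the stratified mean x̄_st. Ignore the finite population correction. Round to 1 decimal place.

SE(x̄_st) ≈ 27.1

V̂(x̄_st) = Σ W_h² s_h²/n_h, with W_h = N_h/N and N = 1070:
  stratum 1: (260/1070)²·585.6²/55 = 368.145
  stratum 2: (390/1070)²·272.2²/27 = 364.564
  stratum 3: (420/1070)²·25.2²/68 = 1.43888
V̂(x̄_st) = 734.148
SE(x̄_st) = √734.148 = 27.0952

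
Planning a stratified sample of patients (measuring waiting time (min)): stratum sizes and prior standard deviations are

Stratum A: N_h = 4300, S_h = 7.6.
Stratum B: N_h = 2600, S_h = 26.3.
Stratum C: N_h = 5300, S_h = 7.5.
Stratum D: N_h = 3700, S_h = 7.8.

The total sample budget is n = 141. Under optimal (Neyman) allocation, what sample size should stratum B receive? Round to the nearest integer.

57

Neyman allocation: n_h = n · N_h S_h / Σ N_i S_i, with n = 141.
  stratum A: N_h·S_h = 4300·7.6 = 32680.00
  stratum B: N_h·S_h = 2600·26.3 = 68380.00
  stratum C: N_h·S_h = 5300·7.5 = 39750.00
  stratum D: N_h·S_h = 3700·7.8 = 28860.00
Σ N_h S_h = 169670.00
n for stratum B = 141·68380.00/169670.00 = 56.825 → 57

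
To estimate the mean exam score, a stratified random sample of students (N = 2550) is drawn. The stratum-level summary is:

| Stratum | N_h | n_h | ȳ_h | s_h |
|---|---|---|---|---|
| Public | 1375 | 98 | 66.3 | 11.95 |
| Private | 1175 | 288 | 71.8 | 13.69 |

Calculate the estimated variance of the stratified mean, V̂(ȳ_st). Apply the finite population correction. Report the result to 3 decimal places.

V̂(ȳ_st) = Σ W_h² (1 − n_h/N_h) s_h²/n_h, with W_h = N_h/N and N = 2550:
  stratum Public: (1375/2550)²·(1 − 98/1375)·11.95²/98 = 0.39348
  stratum Private: (1175/2550)²·(1 − 288/1175)·13.69²/288 = 0.104303
V̂(ȳ_st) = 0.497783

V̂(ȳ_st) ≈ 0.498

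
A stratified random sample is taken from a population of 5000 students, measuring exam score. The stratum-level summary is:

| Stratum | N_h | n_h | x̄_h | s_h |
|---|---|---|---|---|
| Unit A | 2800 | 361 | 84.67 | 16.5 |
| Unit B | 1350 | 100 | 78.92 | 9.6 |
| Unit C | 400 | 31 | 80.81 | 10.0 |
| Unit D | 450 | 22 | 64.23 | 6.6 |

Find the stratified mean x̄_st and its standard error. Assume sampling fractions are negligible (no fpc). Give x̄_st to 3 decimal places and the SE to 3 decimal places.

x̄_st = Σ W_h x̄_h = (2800·84.67 + 1350·78.92 + 400·80.81 + 450·64.23)/5000 = 80.96910
V̂(x̄_st) = Σ W_h² s_h²/n_h, with W_h = N_h/N and N = 5000:
  stratum Unit A: (2800/5000)²·16.5²/361 = 0.236503
  stratum Unit B: (1350/5000)²·9.6²/100 = 0.0671846
  stratum Unit C: (400/5000)²·10.0²/31 = 0.0206452
  stratum Unit D: (450/5000)²·6.6²/22 = 0.016038
V̂(x̄_st) = 0.340371
SE(x̄_st) = √0.340371 = 0.583413

x̄_st ≈ 80.969, SE ≈ 0.583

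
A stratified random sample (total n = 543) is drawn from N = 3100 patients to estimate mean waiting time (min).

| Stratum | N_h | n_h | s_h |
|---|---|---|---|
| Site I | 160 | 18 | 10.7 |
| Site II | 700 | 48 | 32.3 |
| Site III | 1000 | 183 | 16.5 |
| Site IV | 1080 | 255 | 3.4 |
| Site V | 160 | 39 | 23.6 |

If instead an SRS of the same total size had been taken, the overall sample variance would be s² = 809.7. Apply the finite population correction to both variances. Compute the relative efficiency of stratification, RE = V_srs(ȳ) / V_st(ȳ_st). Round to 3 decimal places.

V̂(ȳ_st) = Σ W_h² (1 − n_h/N_h) s_h²/n_h, with W_h = N_h/N and N = 3100:
  stratum Site I: (160/3100)²·(1 − 18/160)·10.7²/18 = 0.0150377
  stratum Site II: (700/3100)²·(1 − 48/700)·32.3²/48 = 1.03225
  stratum Site III: (1000/3100)²·(1 − 183/1000)·16.5²/183 = 0.126478
  stratum Site IV: (1080/3100)²·(1 − 255/1080)·3.4²/255 = 0.00420312
  stratum Site V: (160/3100)²·(1 − 39/160)·23.6²/39 = 0.0287701
V_st = 1.20674
V_srs = (1 − 543/3100)·809.7/543 = 1.22997
Relative efficiency = V_srs / V_st = 1.22997/1.20674 = 1.0192

RE ≈ 1.019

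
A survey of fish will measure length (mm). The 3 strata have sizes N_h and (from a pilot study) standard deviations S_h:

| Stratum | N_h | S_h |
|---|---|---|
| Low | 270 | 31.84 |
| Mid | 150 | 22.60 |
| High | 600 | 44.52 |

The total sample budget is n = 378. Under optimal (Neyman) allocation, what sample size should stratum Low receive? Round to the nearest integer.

84

Neyman allocation: n_h = n · N_h S_h / Σ N_i S_i, with n = 378.
  stratum Low: N_h·S_h = 270·31.84 = 8596.80
  stratum Mid: N_h·S_h = 150·22.60 = 3390.00
  stratum High: N_h·S_h = 600·44.52 = 26712.00
Σ N_h S_h = 38698.80
n for stratum Low = 378·8596.80/38698.80 = 83.971 → 84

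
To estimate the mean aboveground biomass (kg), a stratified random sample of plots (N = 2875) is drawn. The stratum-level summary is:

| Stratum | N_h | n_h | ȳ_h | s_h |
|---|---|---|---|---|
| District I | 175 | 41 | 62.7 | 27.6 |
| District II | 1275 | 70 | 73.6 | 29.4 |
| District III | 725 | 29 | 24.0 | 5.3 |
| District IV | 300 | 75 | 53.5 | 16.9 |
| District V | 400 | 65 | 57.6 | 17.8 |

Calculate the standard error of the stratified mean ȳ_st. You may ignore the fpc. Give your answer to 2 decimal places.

V̂(ȳ_st) = Σ W_h² s_h²/n_h, with W_h = N_h/N and N = 2875:
  stratum District I: (175/2875)²·27.6²/41 = 0.068839
  stratum District II: (1275/2875)²·29.4²/70 = 2.42852
  stratum District III: (725/2875)²·5.3²/29 = 0.0615962
  stratum District IV: (300/2875)²·16.9²/75 = 0.0414647
  stratum District V: (400/2875)²·17.8²/65 = 0.0943563
V̂(ȳ_st) = 2.69477
SE(ȳ_st) = √2.69477 = 1.64158

SE(ȳ_st) ≈ 1.64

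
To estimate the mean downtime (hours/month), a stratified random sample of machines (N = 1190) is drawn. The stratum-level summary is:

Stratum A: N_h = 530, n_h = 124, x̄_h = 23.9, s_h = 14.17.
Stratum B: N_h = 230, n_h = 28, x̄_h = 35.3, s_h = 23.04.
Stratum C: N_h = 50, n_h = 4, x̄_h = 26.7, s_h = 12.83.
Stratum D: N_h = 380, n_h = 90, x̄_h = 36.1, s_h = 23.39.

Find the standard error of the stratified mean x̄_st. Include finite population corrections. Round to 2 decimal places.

V̂(x̄_st) = Σ W_h² (1 − n_h/N_h) s_h²/n_h, with W_h = N_h/N and N = 1190:
  stratum A: (530/1190)²·(1 − 124/530)·14.17²/124 = 0.246051
  stratum B: (230/1190)²·(1 − 28/230)·23.04²/28 = 0.622003
  stratum C: (50/1190)²·(1 − 4/50)·12.83²/4 = 0.0668386
  stratum D: (380/1190)²·(1 − 90/380)·23.39²/90 = 0.473048
V̂(x̄_st) = 1.40794
SE(x̄_st) = √1.40794 = 1.18657

SE(x̄_st) ≈ 1.19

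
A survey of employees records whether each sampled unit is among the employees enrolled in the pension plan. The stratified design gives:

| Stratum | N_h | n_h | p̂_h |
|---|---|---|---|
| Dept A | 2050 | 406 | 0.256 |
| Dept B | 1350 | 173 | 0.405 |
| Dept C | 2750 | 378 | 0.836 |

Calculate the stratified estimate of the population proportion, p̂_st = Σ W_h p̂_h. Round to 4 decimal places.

p̂_st ≈ 0.5481

N = 6150; stratum weights W_h = N_h/N.
p̂_st = Σ W_h p̂_h = (2050·0.256 + 1350·0.405 + 2750·0.836)/6150 = 0.54806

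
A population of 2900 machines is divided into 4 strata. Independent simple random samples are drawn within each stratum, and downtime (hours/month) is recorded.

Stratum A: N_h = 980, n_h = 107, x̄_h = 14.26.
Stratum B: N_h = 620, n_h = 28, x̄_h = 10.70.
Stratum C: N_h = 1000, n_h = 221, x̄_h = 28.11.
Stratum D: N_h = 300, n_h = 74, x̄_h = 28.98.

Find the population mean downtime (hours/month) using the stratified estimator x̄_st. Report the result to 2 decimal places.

N = Σ N_h = 2900. Stratum weights W_h = N_h/N.
x̄_st = (980·14.26 + 620·10.70 + 1000·28.11 + 300·28.98) / 2900 = 19.7975

x̄_st ≈ 19.80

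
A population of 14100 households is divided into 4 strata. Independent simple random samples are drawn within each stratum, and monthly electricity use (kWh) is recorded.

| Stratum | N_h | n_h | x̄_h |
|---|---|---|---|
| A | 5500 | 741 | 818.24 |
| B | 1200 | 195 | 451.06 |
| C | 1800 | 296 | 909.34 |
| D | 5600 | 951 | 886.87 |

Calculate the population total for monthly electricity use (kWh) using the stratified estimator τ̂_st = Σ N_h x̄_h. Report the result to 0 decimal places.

τ̂_st = Σ N_h x̄_h = 5500·818.24 + 1200·451.06 + 1800·909.34 + 5600·886.87 = 11644876

τ̂_st ≈ 11644876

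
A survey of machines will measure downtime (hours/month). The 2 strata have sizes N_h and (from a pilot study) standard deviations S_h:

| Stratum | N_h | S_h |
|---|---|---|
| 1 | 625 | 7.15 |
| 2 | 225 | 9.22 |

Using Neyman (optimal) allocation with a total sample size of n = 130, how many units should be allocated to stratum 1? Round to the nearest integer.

89

Neyman allocation: n_h = n · N_h S_h / Σ N_i S_i, with n = 130.
  stratum 1: N_h·S_h = 625·7.15 = 4468.75
  stratum 2: N_h·S_h = 225·9.22 = 2074.50
Σ N_h S_h = 6543.25
n for stratum 1 = 130·4468.75/6543.25 = 88.784 → 89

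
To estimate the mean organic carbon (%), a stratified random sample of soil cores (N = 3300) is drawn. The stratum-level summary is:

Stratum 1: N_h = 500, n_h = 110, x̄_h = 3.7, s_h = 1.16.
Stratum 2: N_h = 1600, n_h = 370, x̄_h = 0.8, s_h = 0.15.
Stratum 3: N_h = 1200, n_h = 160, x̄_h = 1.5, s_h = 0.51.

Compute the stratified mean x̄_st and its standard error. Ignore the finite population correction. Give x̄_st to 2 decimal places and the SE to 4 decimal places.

x̄_st = Σ W_h x̄_h = (500·3.7 + 1600·0.8 + 1200·1.5)/3300 = 1.49394
V̂(x̄_st) = Σ W_h² s_h²/n_h, with W_h = N_h/N and N = 3300:
  stratum 1: (500/3300)²·1.16²/110 = 0.000280825
  stratum 2: (1600/3300)²·0.15²/370 = 1.42953e-05
  stratum 3: (1200/3300)²·0.51²/160 = 0.000214959
V̂(x̄_st) = 0.000510079
SE(x̄_st) = √0.000510079 = 0.0225849

x̄_st ≈ 1.49, SE ≈ 0.0226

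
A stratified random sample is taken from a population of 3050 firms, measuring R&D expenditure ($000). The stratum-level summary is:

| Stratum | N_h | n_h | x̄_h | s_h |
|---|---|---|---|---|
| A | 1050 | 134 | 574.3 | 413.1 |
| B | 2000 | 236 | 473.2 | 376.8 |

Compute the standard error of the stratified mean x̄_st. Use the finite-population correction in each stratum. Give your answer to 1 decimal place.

SE(x̄_st) ≈ 19.0

V̂(x̄_st) = Σ W_h² (1 − n_h/N_h) s_h²/n_h, with W_h = N_h/N and N = 3050:
  stratum A: (1050/3050)²·(1 − 134/1050)·413.1²/134 = 131.671
  stratum B: (2000/3050)²·(1 − 236/2000)·376.8²/236 = 228.16
V̂(x̄_st) = 359.831
SE(x̄_st) = √359.831 = 18.9692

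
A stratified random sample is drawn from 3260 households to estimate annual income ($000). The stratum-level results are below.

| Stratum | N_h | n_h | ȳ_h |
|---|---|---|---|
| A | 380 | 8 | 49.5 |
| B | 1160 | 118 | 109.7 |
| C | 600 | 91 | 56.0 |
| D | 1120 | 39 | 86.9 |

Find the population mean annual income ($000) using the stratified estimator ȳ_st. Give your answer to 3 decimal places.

ȳ_st ≈ 84.966

N = Σ N_h = 3260. Stratum weights W_h = N_h/N.
ȳ_st = (380·49.5 + 1160·109.7 + 600·56.0 + 1120·86.9) / 3260 = 84.96626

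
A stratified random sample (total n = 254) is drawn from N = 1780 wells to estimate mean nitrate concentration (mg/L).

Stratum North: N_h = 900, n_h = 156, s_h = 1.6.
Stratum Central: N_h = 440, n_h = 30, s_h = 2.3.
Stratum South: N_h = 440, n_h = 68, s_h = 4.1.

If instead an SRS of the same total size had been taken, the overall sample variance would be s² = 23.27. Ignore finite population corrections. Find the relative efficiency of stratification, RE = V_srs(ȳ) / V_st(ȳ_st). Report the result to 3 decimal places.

V̂(ȳ_st) = Σ W_h² s_h²/n_h, with W_h = N_h/N and N = 1780:
  stratum North: (900/1780)²·1.6²/156 = 0.00419527
  stratum Central: (440/1780)²·2.3²/30 = 0.0107746
  stratum South: (440/1780)²·4.1²/68 = 0.0151051
V_st = 0.030075
V_srs = s²/n = 23.27/254 = 0.0916142
Relative efficiency = V_srs / V_st = 0.0916142/0.030075 = 3.0462

RE ≈ 3.046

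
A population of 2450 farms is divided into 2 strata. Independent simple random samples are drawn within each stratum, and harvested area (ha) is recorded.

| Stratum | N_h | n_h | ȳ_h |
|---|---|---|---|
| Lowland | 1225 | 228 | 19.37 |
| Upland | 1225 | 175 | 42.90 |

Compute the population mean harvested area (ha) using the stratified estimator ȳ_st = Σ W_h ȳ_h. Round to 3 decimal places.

ȳ_st ≈ 31.135

N = Σ N_h = 2450. Stratum weights W_h = N_h/N.
ȳ_st = (1225·19.37 + 1225·42.90) / 2450 = 31.13500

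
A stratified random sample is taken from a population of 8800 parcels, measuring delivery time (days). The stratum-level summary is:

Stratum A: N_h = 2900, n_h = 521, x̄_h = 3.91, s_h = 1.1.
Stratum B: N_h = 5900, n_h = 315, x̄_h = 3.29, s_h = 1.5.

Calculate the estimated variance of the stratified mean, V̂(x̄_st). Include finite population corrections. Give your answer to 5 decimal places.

V̂(x̄_st) = Σ W_h² (1 − n_h/N_h) s_h²/n_h, with W_h = N_h/N and N = 8800:
  stratum A: (2900/8800)²·(1 − 521/2900)·1.1²/521 = 0.000206907
  stratum B: (5900/8800)²·(1 − 315/5900)·1.5²/315 = 0.00303936
V̂(x̄_st) = 0.00324626

V̂(x̄_st) ≈ 0.00325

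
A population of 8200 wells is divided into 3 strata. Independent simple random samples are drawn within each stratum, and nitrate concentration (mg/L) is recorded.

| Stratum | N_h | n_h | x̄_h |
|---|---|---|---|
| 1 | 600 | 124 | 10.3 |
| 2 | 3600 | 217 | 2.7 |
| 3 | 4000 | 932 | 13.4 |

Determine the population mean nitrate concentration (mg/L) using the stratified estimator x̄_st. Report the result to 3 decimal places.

x̄_st ≈ 8.476

N = Σ N_h = 8200. Stratum weights W_h = N_h/N.
x̄_st = (600·10.3 + 3600·2.7 + 4000·13.4) / 8200 = 8.47561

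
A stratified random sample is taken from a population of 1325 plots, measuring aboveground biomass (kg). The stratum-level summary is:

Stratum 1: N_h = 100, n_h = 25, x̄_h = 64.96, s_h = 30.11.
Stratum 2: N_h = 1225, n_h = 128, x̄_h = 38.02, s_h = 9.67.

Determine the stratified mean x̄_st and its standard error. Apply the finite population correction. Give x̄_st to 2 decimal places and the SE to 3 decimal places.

x̄_st ≈ 40.05, SE ≈ 0.845

x̄_st = Σ W_h x̄_h = (100·64.96 + 1225·38.02)/1325 = 40.05321
V̂(x̄_st) = Σ W_h² (1 − n_h/N_h) s_h²/n_h, with W_h = N_h/N and N = 1325:
  stratum 1: (100/1325)²·(1 − 25/100)·30.11²/25 = 0.154921
  stratum 2: (1225/1325)²·(1 − 128/1225)·9.67²/128 = 0.559183
V̂(x̄_st) = 0.714104
SE(x̄_st) = √0.714104 = 0.845047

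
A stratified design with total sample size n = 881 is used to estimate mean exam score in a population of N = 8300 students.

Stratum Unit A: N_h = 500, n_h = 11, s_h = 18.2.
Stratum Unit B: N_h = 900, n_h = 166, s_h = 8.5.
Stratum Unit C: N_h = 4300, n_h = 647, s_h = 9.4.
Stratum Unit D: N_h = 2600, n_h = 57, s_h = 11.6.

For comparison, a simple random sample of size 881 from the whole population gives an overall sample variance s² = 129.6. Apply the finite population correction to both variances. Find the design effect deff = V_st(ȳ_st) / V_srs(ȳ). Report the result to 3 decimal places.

deff ≈ 2.804

V̂(ȳ_st) = Σ W_h² (1 − n_h/N_h) s_h²/n_h, with W_h = N_h/N and N = 8300:
  stratum Unit A: (500/8300)²·(1 − 11/500)·18.2²/11 = 0.106874
  stratum Unit B: (900/8300)²·(1 − 166/900)·8.5²/166 = 0.00417361
  stratum Unit C: (4300/8300)²·(1 − 647/4300)·9.4²/647 = 0.0311396
  stratum Unit D: (2600/8300)²·(1 − 57/2600)·11.6²/57 = 0.226571
V_st = 0.368759
V_srs = (1 − 881/8300)·129.6/881 = 0.131491
deff = V_st / V_srs = 0.368759/0.131491 = 2.8044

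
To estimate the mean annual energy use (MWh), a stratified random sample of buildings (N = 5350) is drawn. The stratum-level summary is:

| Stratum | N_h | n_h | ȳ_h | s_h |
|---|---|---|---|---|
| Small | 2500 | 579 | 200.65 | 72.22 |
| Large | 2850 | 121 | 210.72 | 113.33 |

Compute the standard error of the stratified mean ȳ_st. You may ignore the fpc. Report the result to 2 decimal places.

SE(ȳ_st) ≈ 5.66

V̂(ȳ_st) = Σ W_h² s_h²/n_h, with W_h = N_h/N and N = 5350:
  stratum Small: (2500/5350)²·72.22²/579 = 1.96702
  stratum Large: (2850/5350)²·113.33²/121 = 30.1222
V̂(ȳ_st) = 32.0892
SE(ȳ_st) = √32.0892 = 5.66473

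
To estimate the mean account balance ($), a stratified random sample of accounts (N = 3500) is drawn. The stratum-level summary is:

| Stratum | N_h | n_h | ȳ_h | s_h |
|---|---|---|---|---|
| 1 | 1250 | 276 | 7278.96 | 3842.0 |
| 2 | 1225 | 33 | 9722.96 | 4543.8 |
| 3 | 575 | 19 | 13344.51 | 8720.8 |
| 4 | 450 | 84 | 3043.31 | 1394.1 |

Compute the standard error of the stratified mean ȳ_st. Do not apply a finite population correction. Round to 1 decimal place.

V̂(ȳ_st) = Σ W_h² s_h²/n_h, with W_h = N_h/N and N = 3500:
  stratum 1: (1250/3500)²·3842.0²/276 = 6821.65
  stratum 2: (1225/3500)²·4543.8²/33 = 76640.9
  stratum 3: (575/3500)²·8720.8²/19 = 108034
  stratum 4: (450/3500)²·1394.1²/84 = 382.47
V̂(ȳ_st) = 191879
SE(ȳ_st) = √191879 = 438.039

SE(ȳ_st) ≈ 438.0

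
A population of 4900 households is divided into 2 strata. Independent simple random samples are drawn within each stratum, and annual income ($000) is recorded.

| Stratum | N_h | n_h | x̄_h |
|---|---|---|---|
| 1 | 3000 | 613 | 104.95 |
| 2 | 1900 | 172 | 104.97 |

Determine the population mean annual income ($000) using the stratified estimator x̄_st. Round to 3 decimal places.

x̄_st ≈ 104.958

N = Σ N_h = 4900. Stratum weights W_h = N_h/N.
x̄_st = (3000·104.95 + 1900·104.97) / 4900 = 104.95776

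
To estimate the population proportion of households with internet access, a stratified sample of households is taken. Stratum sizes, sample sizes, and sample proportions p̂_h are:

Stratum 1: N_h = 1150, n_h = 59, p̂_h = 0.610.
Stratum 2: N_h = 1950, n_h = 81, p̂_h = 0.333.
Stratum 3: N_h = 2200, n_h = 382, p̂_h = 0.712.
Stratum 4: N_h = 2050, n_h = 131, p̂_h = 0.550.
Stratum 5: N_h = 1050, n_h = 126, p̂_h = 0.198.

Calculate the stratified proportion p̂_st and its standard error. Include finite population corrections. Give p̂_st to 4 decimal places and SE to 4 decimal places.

N = 8400; stratum weights W_h = N_h/N.
p̂_st = Σ W_h p̂_h = (1150·0.610 + 1950·0.333 + 2200·0.712 + 2050·0.550 + 1050·0.198)/8400 = 0.50627
V̂(p̂_st) = Σ W_h² (1 − n_h/N_h) p̂_h(1−p̂_h)/(n_h−1):
  stratum 1: (1150/8400)²·(1 − 59/1150)·0.610·0.390/58 = 7.29341e-05
  stratum 2: (1950/8400)²·(1 − 81/1950)·0.333·0.667/80 = 0.000143405
  stratum 3: (2200/8400)²·(1 − 382/2200)·0.712·0.288/381 = 3.05074e-05
  stratum 4: (2050/8400)²·(1 − 131/2050)·0.550·0.450/130 = 0.000106146
  stratum 5: (1050/8400)²·(1 − 126/1050)·0.198·0.802/125 = 1.74676e-05
V̂(p̂_st) = 0.00037046; SE = √V̂ = 0.0192473

p̂_st ≈ 0.5063, SE ≈ 0.0192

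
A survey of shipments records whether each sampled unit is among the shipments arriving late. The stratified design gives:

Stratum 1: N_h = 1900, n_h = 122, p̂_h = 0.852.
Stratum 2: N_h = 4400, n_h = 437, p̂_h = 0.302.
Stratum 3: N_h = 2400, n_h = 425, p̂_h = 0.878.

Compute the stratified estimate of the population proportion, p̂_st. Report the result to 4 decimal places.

N = 8700; stratum weights W_h = N_h/N.
p̂_st = Σ W_h p̂_h = (1900·0.852 + 4400·0.302 + 2400·0.878)/8700 = 0.58101

p̂_st ≈ 0.5810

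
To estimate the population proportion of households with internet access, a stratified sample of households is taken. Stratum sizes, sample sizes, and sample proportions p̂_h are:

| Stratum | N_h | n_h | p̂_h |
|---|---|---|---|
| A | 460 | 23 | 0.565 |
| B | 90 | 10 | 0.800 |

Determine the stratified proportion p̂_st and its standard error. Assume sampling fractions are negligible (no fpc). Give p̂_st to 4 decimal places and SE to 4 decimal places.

N = 550; stratum weights W_h = N_h/N.
p̂_st = Σ W_h p̂_h = (460·0.565 + 90·0.800)/550 = 0.60345
V̂(p̂_st) = Σ W_h² p̂_h(1−p̂_h)/(n_h−1):
  stratum A: (460/550)²·0.565·0.435/22 = 0.00781457
  stratum B: (90/550)²·0.800·0.200/9 = 0.000476033
V̂(p̂_st) = 0.00829061; SE = √V̂ = 0.0910528

p̂_st ≈ 0.6035, SE ≈ 0.0911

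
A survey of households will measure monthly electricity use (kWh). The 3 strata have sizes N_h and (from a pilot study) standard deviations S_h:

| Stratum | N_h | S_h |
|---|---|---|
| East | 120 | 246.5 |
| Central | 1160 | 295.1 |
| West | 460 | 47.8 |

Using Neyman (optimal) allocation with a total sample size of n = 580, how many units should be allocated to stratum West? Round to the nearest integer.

32

Neyman allocation: n_h = n · N_h S_h / Σ N_i S_i, with n = 580.
  stratum East: N_h·S_h = 120·246.5 = 29580.00
  stratum Central: N_h·S_h = 1160·295.1 = 342316.00
  stratum West: N_h·S_h = 460·47.8 = 21988.00
Σ N_h S_h = 393884.00
n for stratum West = 580·21988.00/393884.00 = 32.378 → 32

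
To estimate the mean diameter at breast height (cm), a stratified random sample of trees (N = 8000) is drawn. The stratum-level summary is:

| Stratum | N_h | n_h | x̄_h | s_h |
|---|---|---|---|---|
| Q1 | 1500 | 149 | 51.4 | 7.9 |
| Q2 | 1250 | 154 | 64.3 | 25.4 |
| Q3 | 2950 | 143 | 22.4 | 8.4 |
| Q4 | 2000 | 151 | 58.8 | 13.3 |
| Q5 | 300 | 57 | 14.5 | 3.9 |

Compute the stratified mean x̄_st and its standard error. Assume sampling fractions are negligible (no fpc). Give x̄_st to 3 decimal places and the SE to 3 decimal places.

x̄_st ≈ 43.188, SE ≈ 0.508

x̄_st = Σ W_h x̄_h = (1500·51.4 + 1250·64.3 + 2950·22.4 + 2000·58.8 + 300·14.5)/8000 = 43.18812
V̂(x̄_st) = Σ W_h² s_h²/n_h, with W_h = N_h/N and N = 8000:
  stratum Q1: (1500/8000)²·7.9²/149 = 0.0147255
  stratum Q2: (1250/8000)²·25.4²/154 = 0.102279
  stratum Q3: (2950/8000)²·8.4²/143 = 0.0670944
  stratum Q4: (2000/8000)²·13.3²/151 = 0.0732161
  stratum Q5: (300/8000)²·3.9²/57 = 0.000375247
V̂(x̄_st) = 0.25769
SE(x̄_st) = √0.25769 = 0.507632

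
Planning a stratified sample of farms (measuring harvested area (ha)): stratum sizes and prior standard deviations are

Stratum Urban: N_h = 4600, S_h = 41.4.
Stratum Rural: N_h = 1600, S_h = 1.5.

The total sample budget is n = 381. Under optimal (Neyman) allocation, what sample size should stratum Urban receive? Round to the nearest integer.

376

Neyman allocation: n_h = n · N_h S_h / Σ N_i S_i, with n = 381.
  stratum Urban: N_h·S_h = 4600·41.4 = 190440.00
  stratum Rural: N_h·S_h = 1600·1.5 = 2400.00
Σ N_h S_h = 192840.00
n for stratum Urban = 381·190440.00/192840.00 = 376.258 → 376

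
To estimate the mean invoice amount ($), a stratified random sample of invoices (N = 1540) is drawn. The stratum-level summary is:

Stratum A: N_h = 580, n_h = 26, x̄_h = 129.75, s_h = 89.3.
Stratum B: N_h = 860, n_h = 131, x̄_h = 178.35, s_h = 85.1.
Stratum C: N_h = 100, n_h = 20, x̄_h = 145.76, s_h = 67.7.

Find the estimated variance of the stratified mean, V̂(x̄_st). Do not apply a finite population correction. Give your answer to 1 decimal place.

V̂(x̄_st) ≈ 61.7

V̂(x̄_st) = Σ W_h² s_h²/n_h, with W_h = N_h/N and N = 1540:
  stratum A: (580/1540)²·89.3²/26 = 43.5055
  stratum B: (860/1540)²·85.1²/131 = 17.2402
  stratum C: (100/1540)²·67.7²/20 = 0.966286
V̂(x̄_st) = 61.712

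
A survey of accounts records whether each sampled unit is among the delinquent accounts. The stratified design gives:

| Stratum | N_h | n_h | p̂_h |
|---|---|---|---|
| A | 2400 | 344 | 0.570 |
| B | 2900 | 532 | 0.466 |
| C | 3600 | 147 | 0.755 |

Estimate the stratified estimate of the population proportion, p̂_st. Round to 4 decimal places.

p̂_st ≈ 0.6109

N = 8900; stratum weights W_h = N_h/N.
p̂_st = Σ W_h p̂_h = (2400·0.570 + 2900·0.466 + 3600·0.755)/8900 = 0.61094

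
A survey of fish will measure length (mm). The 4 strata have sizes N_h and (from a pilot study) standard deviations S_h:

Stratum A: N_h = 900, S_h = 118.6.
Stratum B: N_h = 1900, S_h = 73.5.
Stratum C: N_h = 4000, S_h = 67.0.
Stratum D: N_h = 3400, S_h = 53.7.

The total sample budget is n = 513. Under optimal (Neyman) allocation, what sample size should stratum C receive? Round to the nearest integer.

197

Neyman allocation: n_h = n · N_h S_h / Σ N_i S_i, with n = 513.
  stratum A: N_h·S_h = 900·118.6 = 106740.00
  stratum B: N_h·S_h = 1900·73.5 = 139650.00
  stratum C: N_h·S_h = 4000·67.0 = 268000.00
  stratum D: N_h·S_h = 3400·53.7 = 182580.00
Σ N_h S_h = 696970.00
n for stratum C = 513·268000.00/696970.00 = 197.260 → 197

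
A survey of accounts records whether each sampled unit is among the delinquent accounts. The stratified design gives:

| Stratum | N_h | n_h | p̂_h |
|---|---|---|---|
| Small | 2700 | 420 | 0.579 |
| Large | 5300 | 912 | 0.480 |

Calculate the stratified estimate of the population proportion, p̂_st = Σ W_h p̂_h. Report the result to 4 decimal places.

p̂_st ≈ 0.5134

N = 8000; stratum weights W_h = N_h/N.
p̂_st = Σ W_h p̂_h = (2700·0.579 + 5300·0.480)/8000 = 0.51341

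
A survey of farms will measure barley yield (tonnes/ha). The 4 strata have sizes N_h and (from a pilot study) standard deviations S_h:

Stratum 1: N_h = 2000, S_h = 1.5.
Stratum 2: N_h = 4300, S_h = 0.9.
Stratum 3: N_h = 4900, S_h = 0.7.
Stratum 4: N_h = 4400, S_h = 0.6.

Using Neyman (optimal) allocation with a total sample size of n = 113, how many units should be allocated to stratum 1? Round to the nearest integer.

Neyman allocation: n_h = n · N_h S_h / Σ N_i S_i, with n = 113.
  stratum 1: N_h·S_h = 2000·1.5 = 3000.00
  stratum 2: N_h·S_h = 4300·0.9 = 3870.00
  stratum 3: N_h·S_h = 4900·0.7 = 3430.00
  stratum 4: N_h·S_h = 4400·0.6 = 2640.00
Σ N_h S_h = 12940.00
n for stratum 1 = 113·3000.00/12940.00 = 26.198 → 26

26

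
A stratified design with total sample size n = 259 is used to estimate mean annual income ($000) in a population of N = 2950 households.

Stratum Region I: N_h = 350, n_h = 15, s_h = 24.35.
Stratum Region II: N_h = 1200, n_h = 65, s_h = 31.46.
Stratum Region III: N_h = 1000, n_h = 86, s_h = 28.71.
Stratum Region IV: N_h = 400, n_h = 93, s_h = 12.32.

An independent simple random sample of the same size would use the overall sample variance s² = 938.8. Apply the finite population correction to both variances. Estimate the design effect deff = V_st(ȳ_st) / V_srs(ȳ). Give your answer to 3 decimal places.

deff ≈ 1.193

V̂(ȳ_st) = Σ W_h² (1 − n_h/N_h) s_h²/n_h, with W_h = N_h/N and N = 2950:
  stratum Region I: (350/2950)²·(1 − 15/350)·24.35²/15 = 0.532569
  stratum Region II: (1200/2950)²·(1 − 65/1200)·31.46²/65 = 2.38307
  stratum Region III: (1000/2950)²·(1 − 86/1000)·28.71²/86 = 1.00663
  stratum Region IV: (400/2950)²·(1 − 93/400)·12.32²/93 = 0.0230299
V_st = 3.9453
V_srs = (1 − 259/2950)·938.8/259 = 3.30647
deff = V_st / V_srs = 3.9453/3.30647 = 1.1932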